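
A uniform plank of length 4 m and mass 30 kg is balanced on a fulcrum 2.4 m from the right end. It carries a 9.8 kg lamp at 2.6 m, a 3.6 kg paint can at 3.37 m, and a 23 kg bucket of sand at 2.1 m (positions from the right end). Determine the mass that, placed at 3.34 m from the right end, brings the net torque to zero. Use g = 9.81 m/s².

Take moments about the fulcrum (at 2.4 m from the right end).
Beam weight: 30 × 9.81 = 294.3 N down at 2 m → arm 0.4 m, τ = 294.3 × 0.4 = 117.7 N·m clockwise.
Lamp: 9.8 × 9.81 = 96.14 N down at 2.6 m → arm 0.2 m, τ = 96.14 × 0.2 = 19.23 N·m counterclockwise.
Paint can: 3.6 × 9.81 = 35.32 N down at 3.37 m → arm 0.97 m, τ = 35.32 × 0.97 = 34.26 N·m counterclockwise.
Bucket of sand: 23 × 9.81 = 225.6 N down at 2.1 m → arm 0.3 m, τ = 225.6 × 0.3 = 67.68 N·m clockwise.
Net moment of known loads = 131.9 N·m clockwise.
An unknown mass m at 3.34 m has arm 0.94 m; its moment is m·g·0.94 counterclockwise.
For rotational equilibrium, m × 9.81 × 0.94 = 131.9, so m = 131.9 / (9.81 × 0.94) = 14.3 kg.

m ≈ 14.3 kg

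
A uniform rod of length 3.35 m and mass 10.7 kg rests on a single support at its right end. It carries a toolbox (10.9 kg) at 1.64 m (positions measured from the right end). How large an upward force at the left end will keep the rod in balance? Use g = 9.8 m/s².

Choose the right end as the axis so the unknown pivot reaction has zero arm there.
Beam weight: 10.7 × 9.8 = 104.9 N down at 1.675 m → arm 1.675 m, τ = 104.9 × 1.675 = 175.7 N·m counterclockwise.
Toolbox: 10.9 × 9.8 = 106.8 N down at 1.64 m → arm 1.64 m, τ = 106.8 × 1.64 = 175.2 N·m counterclockwise.
Net moment of the loads = 350.9 N·m counterclockwise.
The upward force F acts at the left end, arm 3.35 m, giving F × 3.35 clockwise.
Στ = 0 ⇒ F × 3.35 = 350.9 ⇒ F = 350.9 / 3.35 = 105 N.

F ≈ 105 N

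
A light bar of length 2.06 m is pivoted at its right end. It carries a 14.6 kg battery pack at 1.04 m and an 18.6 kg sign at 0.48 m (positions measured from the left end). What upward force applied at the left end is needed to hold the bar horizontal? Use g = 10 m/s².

About the right end:
Battery pack: 14.6 × 10 = 146 N down at 1.04 m → arm 1.02 m, τ = 146 × 1.02 = 148.9 N·m counterclockwise.
Sign: 18.6 × 10 = 186 N down at 0.48 m → arm 1.58 m, τ = 186 × 1.58 = 293.9 N·m counterclockwise.
Net moment of the loads = 442.8 N·m counterclockwise.
The upward force F acts at the left end, arm 2.06 m, giving F × 2.06 clockwise.
Στ = 0 ⇒ F × 2.06 = 442.8 ⇒ F = 442.8 / 2.06 = 215 N.

F ≈ 215 N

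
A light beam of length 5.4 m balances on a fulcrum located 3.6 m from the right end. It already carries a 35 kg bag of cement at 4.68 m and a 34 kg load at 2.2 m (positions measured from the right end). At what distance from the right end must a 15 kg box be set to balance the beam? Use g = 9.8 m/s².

Taking torques about the fulcrum (at 3.6 m from the right end):
Bag of cement: 35 × 9.8 = 343 N down at 4.68 m → arm 1.08 m, τ = 343 × 1.08 = 370.4 N·m counterclockwise.
Load: 34 × 9.8 = 333.2 N down at 2.2 m → arm 1.4 m, τ = 333.2 × 1.4 = 466.5 N·m clockwise.
Net moment of existing loads = 96.1 N·m clockwise.
The box weighs 15 × 9.8 = 147 N and must supply an equal counterclockwise moment, so its lever arm about the fulcrum is 96.1 / 147 = 0.654 m.
That puts it at 3.6 + 0.654 = 4.25 m from the right end.

x ≈ 4.25 m from the right end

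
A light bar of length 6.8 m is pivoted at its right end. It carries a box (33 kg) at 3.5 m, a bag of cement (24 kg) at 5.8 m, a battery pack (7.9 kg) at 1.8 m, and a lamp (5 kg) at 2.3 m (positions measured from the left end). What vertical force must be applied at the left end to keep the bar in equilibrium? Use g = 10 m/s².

About the right end:
Box: 33 × 10 = 330 N down at 3.5 m → arm 3.3 m, τ = 330 × 3.3 = 1089 N·m counterclockwise.
Bag of cement: 24 × 10 = 240 N down at 5.8 m → arm 1 m, τ = 240 × 1 = 240 N·m counterclockwise.
Battery pack: 7.9 × 10 = 79 N down at 1.8 m → arm 5 m, τ = 79 × 5 = 395 N·m counterclockwise.
Lamp: 5 × 10 = 50 N down at 2.3 m → arm 4.5 m, τ = 50 × 4.5 = 225 N·m counterclockwise.
Net moment of the loads = 1949 N·m counterclockwise.
The upward force F acts at the left end, arm 6.8 m, giving F × 6.8 clockwise.
Στ = 0 ⇒ F × 6.8 = 1949 ⇒ F = 1949 / 6.8 = 287 N.

F ≈ 287 N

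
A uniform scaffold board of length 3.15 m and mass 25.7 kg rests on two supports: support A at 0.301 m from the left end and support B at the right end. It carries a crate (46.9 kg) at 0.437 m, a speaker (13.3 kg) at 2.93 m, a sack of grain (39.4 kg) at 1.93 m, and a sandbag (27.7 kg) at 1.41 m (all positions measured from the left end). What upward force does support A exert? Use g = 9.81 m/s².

R_A ≈ 919 N

Sum moments about support B (its reaction then has zero moment arm).
Beam weight: 25.7 × 9.81 = 252.1 N down at 1.575 m → arm 1.575 m, τ = 252.1 × 1.575 = 397.1 N·m counterclockwise.
Crate: 46.9 × 9.81 = 460.1 N down at 0.437 m → arm 2.713 m, τ = 460.1 × 2.713 = 1248 N·m counterclockwise.
Speaker: 13.3 × 9.81 = 130.5 N down at 2.93 m → arm 0.22 m, τ = 130.5 × 0.22 = 28.71 N·m counterclockwise.
Sack of grain: 39.4 × 9.81 = 386.5 N down at 1.93 m → arm 1.22 m, τ = 386.5 × 1.22 = 471.5 N·m counterclockwise.
Sandbag: 27.7 × 9.81 = 271.7 N down at 1.41 m → arm 1.74 m, τ = 271.7 × 1.74 = 472.8 N·m counterclockwise.
Net load moment about support B = 2618 N·m counterclockwise.
Reaction R at support A is upward at 0.301 m, arm 2.849 m → moment R × 2.849 clockwise.
Setting net torque to zero: R × 2.849 = 2618 → R = 919 N.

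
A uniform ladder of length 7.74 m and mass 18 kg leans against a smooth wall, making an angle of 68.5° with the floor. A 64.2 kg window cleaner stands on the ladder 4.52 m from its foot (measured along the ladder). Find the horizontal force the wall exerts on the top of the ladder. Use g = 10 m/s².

N_wall ≈ 183 N

Take moments about the foot of the ladder.
Ladder weight 18×10 = 180 N acts at 3.87 m along the ladder; its horizontal arm is 3.87·cos68.5° = 1.418 m → τ = 255.2 N·m clockwise.
Window cleaner: 64.2×10 = 642 N at 4.52 m → arm 1.657 m → τ = 1064 N·m clockwise.
Wall normal N acts horizontally at the top; its moment arm is the height L sinθ = 7.74·sin68.5° = 7.201 m, counterclockwise.
Setting net torque to zero: N × 7.201 = 1319 → N = 183 N.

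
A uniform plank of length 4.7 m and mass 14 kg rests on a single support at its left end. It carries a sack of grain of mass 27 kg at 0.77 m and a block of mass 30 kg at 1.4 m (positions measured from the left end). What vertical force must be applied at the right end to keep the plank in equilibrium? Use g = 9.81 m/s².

Sum moments about the left end (the unknown pivot reaction has zero arm there).
Beam weight: 14 × 9.81 = 137.3 N down at 2.35 m → arm 2.35 m, τ = 137.3 × 2.35 = 322.7 N·m clockwise.
Sack of grain: 27 × 9.81 = 264.9 N down at 0.77 m → arm 0.77 m, τ = 264.9 × 0.77 = 204 N·m clockwise.
Block: 30 × 9.81 = 294.3 N down at 1.4 m → arm 1.4 m, τ = 294.3 × 1.4 = 412 N·m clockwise.
Net moment of the loads = 938.7 N·m clockwise.
The upward force F acts at the right end, arm 4.7 m, giving F × 4.7 counterclockwise.
For rotational equilibrium, F × 4.7 = 938.7, so F = 938.7 / 4.7 = 200 N.

F ≈ 200 N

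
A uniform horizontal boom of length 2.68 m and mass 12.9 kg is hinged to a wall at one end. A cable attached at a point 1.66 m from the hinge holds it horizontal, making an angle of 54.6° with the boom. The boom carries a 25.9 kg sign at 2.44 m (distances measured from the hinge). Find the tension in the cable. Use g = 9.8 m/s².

T ≈ 583 N

Choose the hinge as the axis so the unknown hinge reaction has zero arm there.
Beam weight: 12.9 × 9.8 = 126.4 N down at 1.34 m → arm 1.34 m, τ = 126.4 × 1.34 = 169.4 N·m clockwise.
Sign: 25.9 × 9.8 = 253.8 N down at 2.44 m → arm 2.44 m, τ = 253.8 × 2.44 = 619.3 N·m clockwise.
Total clockwise load moment = 788.7 N·m.
The cable tension T acts at 1.66 m; only its component perpendicular to the boom, T sinθ, produces torque. sin 54.6° = 0.8151.
Στ = 0 ⇒ T × 1.66 × 0.8151 = 788.7 ⇒ T = 788.7 / 1.353 = 583 N.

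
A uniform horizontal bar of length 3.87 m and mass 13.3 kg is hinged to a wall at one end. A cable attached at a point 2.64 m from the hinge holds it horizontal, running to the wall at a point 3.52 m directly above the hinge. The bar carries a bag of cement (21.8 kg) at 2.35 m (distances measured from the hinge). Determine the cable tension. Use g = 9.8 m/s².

T ≈ 357 N

Sum moments about the hinge (the unknown hinge reaction has zero arm there).
Beam weight: 13.3 × 9.8 = 130.3 N down at 1.935 m → arm 1.935 m, τ = 130.3 × 1.935 = 252.1 N·m clockwise.
Bag of cement: 21.8 × 9.8 = 213.6 N down at 2.35 m → arm 2.35 m, τ = 213.6 × 2.35 = 502 N·m clockwise.
Total clockwise load moment = 754.1 N·m.
The cable tension T acts at 2.64 m; only its component perpendicular to the bar, T sinθ, produces torque. sinθ = h/√(h²+d²) = 3.52/√(3.52²+2.64²) = 0.8.
For rotational equilibrium, T × 2.64 × 0.8 = 754.1, so T = 754.1 / 2.112 = 357 N.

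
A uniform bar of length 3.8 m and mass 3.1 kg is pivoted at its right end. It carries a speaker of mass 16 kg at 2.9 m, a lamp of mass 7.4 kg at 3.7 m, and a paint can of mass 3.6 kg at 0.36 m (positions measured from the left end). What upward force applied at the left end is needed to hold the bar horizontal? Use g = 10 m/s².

F ≈ 87.9 N

Choose the right end as the axis so the unknown pivot reaction has zero arm there.
Beam weight: 3.1 × 10 = 31 N down at 1.9 m → arm 1.9 m, τ = 31 × 1.9 = 58.9 N·m counterclockwise.
Speaker: 16 × 10 = 160 N down at 2.9 m → arm 0.9 m, τ = 160 × 0.9 = 144 N·m counterclockwise.
Lamp: 7.4 × 10 = 74 N down at 3.7 m → arm 0.1 m, τ = 74 × 0.1 = 7.4 N·m counterclockwise.
Paint can: 3.6 × 10 = 36 N down at 0.36 m → arm 3.44 m, τ = 36 × 3.44 = 123.8 N·m counterclockwise.
Net moment of the loads = 334.1 N·m counterclockwise.
The upward force F acts at the left end, arm 3.8 m, giving F × 3.8 clockwise.
For rotational equilibrium, F × 3.8 = 334.1, so F = 334.1 / 3.8 = 87.9 N.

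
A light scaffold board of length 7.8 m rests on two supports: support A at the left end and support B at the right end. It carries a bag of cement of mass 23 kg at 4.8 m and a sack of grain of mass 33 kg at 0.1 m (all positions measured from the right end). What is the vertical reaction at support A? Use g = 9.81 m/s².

Take moments about support B.
Bag of cement: 23 × 9.81 = 225.6 N down at 4.8 m → arm 4.8 m, τ = 225.6 × 4.8 = 1083 N·m counterclockwise.
Sack of grain: 33 × 9.81 = 323.7 N down at 0.1 m → arm 0.1 m, τ = 323.7 × 0.1 = 32.37 N·m counterclockwise.
Net load moment about support B = 1115 N·m counterclockwise.
Reaction R at support A is upward at 7.8 m, arm 7.8 m → moment R × 7.8 clockwise.
For rotational equilibrium, R × 7.8 = 1115, so R = 143 N.

R_A ≈ 143 N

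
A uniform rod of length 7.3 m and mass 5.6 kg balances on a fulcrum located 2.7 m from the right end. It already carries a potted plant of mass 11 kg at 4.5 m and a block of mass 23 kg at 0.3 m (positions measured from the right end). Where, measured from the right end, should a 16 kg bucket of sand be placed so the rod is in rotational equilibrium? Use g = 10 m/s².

x ≈ 4.58 m from the right end

Sum moments about the fulcrum (at 2.7 m from the right end) (the support reaction has zero arm there).
Beam weight: 5.6 × 10 = 56 N down at 3.65 m → arm 0.95 m, τ = 56 × 0.95 = 53.2 N·m counterclockwise.
Potted plant: 11 × 10 = 110 N down at 4.5 m → arm 1.8 m, τ = 110 × 1.8 = 198 N·m counterclockwise.
Block: 23 × 10 = 230 N down at 0.3 m → arm 2.4 m, τ = 230 × 2.4 = 552 N·m clockwise.
Net moment of existing loads = 300.8 N·m clockwise.
The bucket of sand weighs 16 × 10 = 160 N and must supply an equal counterclockwise moment, so its lever arm about the fulcrum is 300.8 / 160 = 1.88 m.
That puts it at 2.7 + 1.88 = 4.58 m from the right end.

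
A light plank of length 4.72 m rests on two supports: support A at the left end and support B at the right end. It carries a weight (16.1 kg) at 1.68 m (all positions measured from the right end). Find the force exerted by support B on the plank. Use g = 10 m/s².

R_B ≈ 104 N

About support A:
Weight: 16.1 × 10 = 161 N down at 1.68 m → arm 3.04 m, τ = 161 × 3.04 = 489.4 N·m clockwise.
Net load moment about support A = 489.4 N·m clockwise.
Reaction R at support B is upward at 0 m, arm 4.72 m → moment R × 4.72 counterclockwise.
Balancing moments: R × 4.72 = 489.4, giving R = 104 N.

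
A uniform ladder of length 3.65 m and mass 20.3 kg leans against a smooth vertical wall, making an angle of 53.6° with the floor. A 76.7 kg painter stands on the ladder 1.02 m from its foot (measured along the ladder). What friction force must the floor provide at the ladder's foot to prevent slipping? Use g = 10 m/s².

Choose the foot of the ladder as the axis so the floor normal and friction both act there and drop out.
Ladder weight 20.3×10 = 203 N acts at 1.825 m along the ladder; its horizontal arm is 1.825·cos53.6° = 1.083 m → τ = 219.8 N·m clockwise.
Painter: 76.7×10 = 767 N at 1.02 m → arm 0.6053 m → τ = 464.3 N·m clockwise.
Wall normal N acts horizontally at the top; its moment arm is the height L sinθ = 3.65·sin53.6° = 2.938 m, counterclockwise.
Balancing moments: N × 2.938 = 684.1, giving N = 233 N.
ΣFx = 0: friction at the foot balances the wall's push, so f = N_wall = 233 N.

f ≈ 233 N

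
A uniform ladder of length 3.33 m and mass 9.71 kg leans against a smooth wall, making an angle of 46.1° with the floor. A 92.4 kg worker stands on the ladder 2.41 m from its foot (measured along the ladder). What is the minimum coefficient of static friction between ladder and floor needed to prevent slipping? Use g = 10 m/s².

Sum moments about the foot of the ladder (the floor normal and friction both act there and drop out).
Ladder weight 9.71×10 = 97.1 N acts at 1.665 m along the ladder; its horizontal arm is 1.665·cos46.1° = 1.155 m → τ = 112.2 N·m clockwise.
Worker: 92.4×10 = 924 N at 2.41 m → arm 1.671 m → τ = 1544 N·m clockwise.
Wall normal N acts horizontally at the top; its moment arm is the height L sinθ = 3.33·sin46.1° = 2.399 m, counterclockwise.
Setting net torque to zero: N × 2.399 = 1656 → N = 690.3 N.
ΣFx = 0 ⇒ f = N_wall = 690.3 N. ΣFy = 0 ⇒ N_floor = 1021 N.
μ_min = f / N_floor = 690.3 / 1021 = 0.676.

μ_min ≈ 0.676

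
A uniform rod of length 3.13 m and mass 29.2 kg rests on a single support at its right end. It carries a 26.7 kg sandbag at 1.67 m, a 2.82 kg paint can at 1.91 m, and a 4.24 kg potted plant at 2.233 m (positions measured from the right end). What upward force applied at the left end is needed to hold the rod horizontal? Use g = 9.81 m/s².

F ≈ 330 N

Take moments about the right end.
Beam weight: 29.2 × 9.81 = 286.5 N down at 1.565 m → arm 1.565 m, τ = 286.5 × 1.565 = 448.4 N·m counterclockwise.
Sandbag: 26.7 × 9.81 = 261.9 N down at 1.67 m → arm 1.67 m, τ = 261.9 × 1.67 = 437.4 N·m counterclockwise.
Paint can: 2.82 × 9.81 = 27.66 N down at 1.91 m → arm 1.91 m, τ = 27.66 × 1.91 = 52.83 N·m counterclockwise.
Potted plant: 4.24 × 9.81 = 41.59 N down at 2.233 m → arm 2.233 m, τ = 41.59 × 2.233 = 92.87 N·m counterclockwise.
Net moment of the loads = 1032 N·m counterclockwise.
The upward force F acts at the left end, arm 3.13 m, giving F × 3.13 clockwise.
Balancing moments: F × 3.13 = 1032, giving F = 1032 / 3.13 = 330 N.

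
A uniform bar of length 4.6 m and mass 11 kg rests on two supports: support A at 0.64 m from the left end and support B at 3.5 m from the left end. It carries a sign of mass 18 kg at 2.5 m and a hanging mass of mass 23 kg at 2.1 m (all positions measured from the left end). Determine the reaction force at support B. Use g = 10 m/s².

About support A:
Beam weight: 11 × 10 = 110 N down at 2.3 m → arm 1.66 m, τ = 110 × 1.66 = 182.6 N·m clockwise.
Sign: 18 × 10 = 180 N down at 2.5 m → arm 1.86 m, τ = 180 × 1.86 = 334.8 N·m clockwise.
Hanging mass: 23 × 10 = 230 N down at 2.1 m → arm 1.46 m, τ = 230 × 1.46 = 335.8 N·m clockwise.
Net load moment about support A = 853.2 N·m clockwise.
Reaction R at support B is upward at 3.5 m, arm 2.86 m → moment R × 2.86 counterclockwise.
Στ = 0 ⇒ R × 2.86 = 853.2 ⇒ R = 298 N.

R_B ≈ 298 N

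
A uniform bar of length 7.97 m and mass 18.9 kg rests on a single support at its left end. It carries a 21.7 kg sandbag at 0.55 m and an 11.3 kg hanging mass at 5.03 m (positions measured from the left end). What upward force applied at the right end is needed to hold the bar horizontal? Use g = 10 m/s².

F ≈ 181 N

Choose the left end as the axis so the unknown pivot reaction has zero arm there.
Beam weight: 18.9 × 10 = 189 N down at 3.985 m → arm 3.985 m, τ = 189 × 3.985 = 753.2 N·m clockwise.
Sandbag: 21.7 × 10 = 217 N down at 0.55 m → arm 0.55 m, τ = 217 × 0.55 = 119.4 N·m clockwise.
Hanging mass: 11.3 × 10 = 113 N down at 5.03 m → arm 5.03 m, τ = 113 × 5.03 = 568.4 N·m clockwise.
Net moment of the loads = 1441 N·m clockwise.
The upward force F acts at the right end, arm 7.97 m, giving F × 7.97 counterclockwise.
Στ = 0 ⇒ F × 7.97 = 1441 ⇒ F = 1441 / 7.97 = 181 N.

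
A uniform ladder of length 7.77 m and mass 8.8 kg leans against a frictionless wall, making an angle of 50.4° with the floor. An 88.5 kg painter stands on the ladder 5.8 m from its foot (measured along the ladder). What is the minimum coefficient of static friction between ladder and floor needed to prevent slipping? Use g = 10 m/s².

μ_min ≈ 0.599

About the foot of the ladder:
Ladder weight 8.8×10 = 88 N acts at 3.885 m along the ladder; its horizontal arm is 3.885·cos50.4° = 2.476 m → τ = 217.9 N·m clockwise.
Painter: 88.5×10 = 885 N at 5.8 m → arm 3.697 m → τ = 3272 N·m clockwise.
Wall normal N acts horizontally at the top; its moment arm is the height L sinθ = 7.77·sin50.4° = 5.987 m, counterclockwise.
For rotational equilibrium, N × 5.987 = 3490, so N = 582.9 N.
ΣFx = 0 ⇒ f = N_wall = 582.9 N. ΣFy = 0 ⇒ N_floor = 973 N.
μ_min = f / N_floor = 582.9 / 973 = 0.599.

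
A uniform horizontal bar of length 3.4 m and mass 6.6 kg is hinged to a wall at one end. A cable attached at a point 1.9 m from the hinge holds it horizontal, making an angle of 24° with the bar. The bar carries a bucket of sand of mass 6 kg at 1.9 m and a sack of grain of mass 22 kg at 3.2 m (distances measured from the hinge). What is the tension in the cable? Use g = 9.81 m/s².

T ≈ 1180 N

Sum moments about the hinge (the unknown hinge reaction has zero arm there).
Beam weight: 6.6 × 9.81 = 64.75 N down at 1.7 m → arm 1.7 m, τ = 64.75 × 1.7 = 110.1 N·m clockwise.
Bucket of sand: 6 × 9.81 = 58.86 N down at 1.9 m → arm 1.9 m, τ = 58.86 × 1.9 = 111.8 N·m clockwise.
Sack of grain: 22 × 9.81 = 215.8 N down at 3.2 m → arm 3.2 m, τ = 215.8 × 3.2 = 690.6 N·m clockwise.
Total clockwise load moment = 912.5 N·m.
The cable tension T acts at 1.9 m; only its component perpendicular to the bar, T sinθ, produces torque. sin 24° = 0.4067.
Setting net torque to zero: T × 1.9 × 0.4067 = 912.5 → T = 912.5 / 0.7727 = 1180 N.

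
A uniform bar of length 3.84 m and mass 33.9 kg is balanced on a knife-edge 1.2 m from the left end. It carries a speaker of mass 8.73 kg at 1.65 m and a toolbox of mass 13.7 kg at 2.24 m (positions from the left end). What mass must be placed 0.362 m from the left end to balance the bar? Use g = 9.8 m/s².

m ≈ 50.8 kg

About the knife-edge (at 1.2 m from the left end):
Beam weight: 33.9 × 9.8 = 332.2 N down at 1.92 m → arm 0.72 m, τ = 332.2 × 0.72 = 239.2 N·m clockwise.
Speaker: 8.73 × 9.8 = 85.55 N down at 1.65 m → arm 0.45 m, τ = 85.55 × 0.45 = 38.5 N·m clockwise.
Toolbox: 13.7 × 9.8 = 134.3 N down at 2.24 m → arm 1.04 m, τ = 134.3 × 1.04 = 139.7 N·m clockwise.
Net moment of known loads = 417.4 N·m clockwise.
An unknown mass m at 0.362 m has arm 0.838 m; its moment is m·g·0.838 counterclockwise.
Στ = 0 ⇒ m × 9.8 × 0.838 = 417.4 ⇒ m = 417.4 / (9.8 × 0.838) = 50.8 kg.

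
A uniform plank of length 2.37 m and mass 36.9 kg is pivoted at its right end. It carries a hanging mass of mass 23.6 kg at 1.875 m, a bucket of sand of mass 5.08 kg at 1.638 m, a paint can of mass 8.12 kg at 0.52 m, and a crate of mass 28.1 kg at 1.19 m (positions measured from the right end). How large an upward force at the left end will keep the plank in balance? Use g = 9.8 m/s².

Take moments about the right end.
Beam weight: 36.9 × 9.8 = 361.6 N down at 1.185 m → arm 1.185 m, τ = 361.6 × 1.185 = 428.5 N·m counterclockwise.
Hanging mass: 23.6 × 9.8 = 231.3 N down at 1.875 m → arm 1.875 m, τ = 231.3 × 1.875 = 433.7 N·m counterclockwise.
Bucket of sand: 5.08 × 9.8 = 49.78 N down at 1.638 m → arm 1.638 m, τ = 49.78 × 1.638 = 81.54 N·m counterclockwise.
Paint can: 8.12 × 9.8 = 79.58 N down at 0.52 m → arm 0.52 m, τ = 79.58 × 0.52 = 41.38 N·m counterclockwise.
Crate: 28.1 × 9.8 = 275.4 N down at 1.19 m → arm 1.19 m, τ = 275.4 × 1.19 = 327.7 N·m counterclockwise.
Net moment of the loads = 1313 N·m counterclockwise.
The upward force F acts at the left end, arm 2.37 m, giving F × 2.37 clockwise.
Setting net torque to zero: F × 2.37 = 1313 → F = 1313 / 2.37 = 554 N.

F ≈ 554 N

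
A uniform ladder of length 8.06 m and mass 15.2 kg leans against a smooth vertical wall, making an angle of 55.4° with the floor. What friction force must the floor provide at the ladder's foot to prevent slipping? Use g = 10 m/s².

Sum moments about the foot of the ladder (the floor normal and friction both act there and drop out).
Ladder weight 15.2×10 = 152 N acts at 4.03 m along the ladder; its horizontal arm is 4.03·cos55.4° = 2.288 m → τ = 347.8 N·m clockwise.
Wall normal N acts horizontally at the top; its moment arm is the height L sinθ = 8.06·sin55.4° = 6.634 m, counterclockwise.
Setting net torque to zero: N × 6.634 = 347.8 → N = 52.4 N.
ΣFx = 0: friction at the foot balances the wall's push, so f = N_wall = 52.4 N.

f ≈ 52.4 N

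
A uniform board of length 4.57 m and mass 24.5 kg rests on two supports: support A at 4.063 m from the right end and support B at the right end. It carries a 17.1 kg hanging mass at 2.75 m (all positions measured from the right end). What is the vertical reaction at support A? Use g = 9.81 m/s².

R_A ≈ 249 N

About support B:
Beam weight: 24.5 × 9.81 = 240.3 N down at 2.285 m → arm 2.285 m, τ = 240.3 × 2.285 = 549.1 N·m counterclockwise.
Hanging mass: 17.1 × 9.81 = 167.8 N down at 2.75 m → arm 2.75 m, τ = 167.8 × 2.75 = 461.5 N·m counterclockwise.
Net load moment about support B = 1011 N·m counterclockwise.
Reaction R at support A is upward at 4.063 m, arm 4.063 m → moment R × 4.063 clockwise.
Balancing moments: R × 4.063 = 1011, giving R = 249 N.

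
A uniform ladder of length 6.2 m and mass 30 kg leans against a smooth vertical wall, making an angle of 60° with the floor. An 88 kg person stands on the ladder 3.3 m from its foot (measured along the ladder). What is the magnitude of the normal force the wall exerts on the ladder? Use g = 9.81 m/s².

N_wall ≈ 350 N

About the foot of the ladder:
Ladder weight 30×9.81 = 294.3 N acts at 3.1 m along the ladder; its horizontal arm is 3.1·cos60° = 1.55 m → τ = 456.2 N·m clockwise.
Person: 88×9.81 = 863.3 N at 3.3 m → arm 1.65 m → τ = 1424 N·m clockwise.
Wall normal N acts horizontally at the top; its moment arm is the height L sinθ = 6.2·sin60° = 5.369 m, counterclockwise.
For rotational equilibrium, N × 5.369 = 1880, so N = 350 N.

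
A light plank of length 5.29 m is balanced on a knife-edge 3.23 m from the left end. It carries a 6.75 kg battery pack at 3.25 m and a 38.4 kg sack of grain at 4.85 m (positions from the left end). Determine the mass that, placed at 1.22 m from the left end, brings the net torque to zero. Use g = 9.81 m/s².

m ≈ 31 kg

Take moments about the knife-edge (at 3.23 m from the left end).
Battery pack: 6.75 × 9.81 = 66.22 N down at 3.25 m → arm 0.02 m, τ = 66.22 × 0.02 = 1.324 N·m clockwise.
Sack of grain: 38.4 × 9.81 = 376.7 N down at 4.85 m → arm 1.62 m, τ = 376.7 × 1.62 = 610.3 N·m clockwise.
Net moment of known loads = 611.6 N·m clockwise.
An unknown mass m at 1.22 m has arm 2.01 m; its moment is m·g·2.01 counterclockwise.
Στ = 0 ⇒ m × 9.81 × 2.01 = 611.6 ⇒ m = 611.6 / (9.81 × 2.01) = 31 kg.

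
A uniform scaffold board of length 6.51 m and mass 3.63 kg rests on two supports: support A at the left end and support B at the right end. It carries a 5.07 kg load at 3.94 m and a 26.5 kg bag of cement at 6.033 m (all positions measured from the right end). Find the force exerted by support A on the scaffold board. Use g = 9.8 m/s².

About support B:
Beam weight: 3.63 × 9.8 = 35.57 N down at 3.255 m → arm 3.255 m, τ = 35.57 × 3.255 = 115.8 N·m counterclockwise.
Load: 5.07 × 9.8 = 49.69 N down at 3.94 m → arm 3.94 m, τ = 49.69 × 3.94 = 195.8 N·m counterclockwise.
Bag of cement: 26.5 × 9.8 = 259.7 N down at 6.033 m → arm 6.033 m, τ = 259.7 × 6.033 = 1567 N·m counterclockwise.
Net load moment about support B = 1879 N·m counterclockwise.
Reaction R at support A is upward at 6.51 m, arm 6.51 m → moment R × 6.51 clockwise.
Στ = 0 ⇒ R × 6.51 = 1879 ⇒ R = 289 N.

R_A ≈ 289 N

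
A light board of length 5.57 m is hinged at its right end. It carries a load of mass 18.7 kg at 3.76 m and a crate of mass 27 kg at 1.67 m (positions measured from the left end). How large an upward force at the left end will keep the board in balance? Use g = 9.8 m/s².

F ≈ 245 N

Take moments about the right end.
Load: 18.7 × 9.8 = 183.3 N down at 3.76 m → arm 1.81 m, τ = 183.3 × 1.81 = 331.8 N·m counterclockwise.
Crate: 27 × 9.8 = 264.6 N down at 1.67 m → arm 3.9 m, τ = 264.6 × 3.9 = 1032 N·m counterclockwise.
Net moment of the loads = 1364 N·m counterclockwise.
The upward force F acts at the left end, arm 5.57 m, giving F × 5.57 clockwise.
For rotational equilibrium, F × 5.57 = 1364, so F = 1364 / 5.57 = 245 N.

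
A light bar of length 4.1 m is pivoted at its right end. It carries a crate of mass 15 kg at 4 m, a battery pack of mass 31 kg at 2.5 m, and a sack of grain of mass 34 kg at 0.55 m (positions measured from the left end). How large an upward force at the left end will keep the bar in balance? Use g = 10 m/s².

Take moments about the right end.
Crate: 15 × 10 = 150 N down at 4 m → arm 0.1 m, τ = 150 × 0.1 = 15 N·m counterclockwise.
Battery pack: 31 × 10 = 310 N down at 2.5 m → arm 1.6 m, τ = 310 × 1.6 = 496 N·m counterclockwise.
Sack of grain: 34 × 10 = 340 N down at 0.55 m → arm 3.55 m, τ = 340 × 3.55 = 1207 N·m counterclockwise.
Net moment of the loads = 1718 N·m counterclockwise.
The upward force F acts at the left end, arm 4.1 m, giving F × 4.1 clockwise.
Στ = 0 ⇒ F × 4.1 = 1718 ⇒ F = 1718 / 4.1 = 419 N.

F ≈ 419 N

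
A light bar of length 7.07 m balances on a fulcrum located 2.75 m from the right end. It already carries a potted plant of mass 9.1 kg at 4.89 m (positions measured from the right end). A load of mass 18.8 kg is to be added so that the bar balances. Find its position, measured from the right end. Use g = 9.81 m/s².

Taking torques about the fulcrum (at 2.75 m from the right end):
Potted plant: 9.1 × 9.81 = 89.27 N down at 4.89 m → arm 2.14 m, τ = 89.27 × 2.14 = 191 N·m counterclockwise.
Net moment of existing loads = 191 N·m counterclockwise.
The load weighs 18.8 × 9.81 = 184.4 N and must supply an equal clockwise moment, so its lever arm about the fulcrum is 191 / 184.4 = 1.04 m.
That puts it at 2.75 − 1.04 = 1.71 m from the right end.

x ≈ 1.71 m from the right end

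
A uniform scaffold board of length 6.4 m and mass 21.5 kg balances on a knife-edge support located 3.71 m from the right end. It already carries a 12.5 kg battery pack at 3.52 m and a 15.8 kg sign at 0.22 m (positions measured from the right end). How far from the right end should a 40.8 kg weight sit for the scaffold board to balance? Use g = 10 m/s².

About the knife-edge support (at 3.71 m from the right end):
Beam weight: 21.5 × 10 = 215 N down at 3.2 m → arm 0.51 m, τ = 215 × 0.51 = 109.7 N·m clockwise.
Battery pack: 12.5 × 10 = 125 N down at 3.52 m → arm 0.19 m, τ = 125 × 0.19 = 23.75 N·m clockwise.
Sign: 15.8 × 10 = 158 N down at 0.22 m → arm 3.49 m, τ = 158 × 3.49 = 551.4 N·m clockwise.
Net moment of existing loads = 684.8 N·m clockwise.
The weight weighs 40.8 × 10 = 408 N and must supply an equal counterclockwise moment, so its lever arm about the knife-edge support is 684.8 / 408 = 1.68 m.
That puts it at 3.71 + 1.68 = 5.39 m from the right end.

x ≈ 5.39 m from the right end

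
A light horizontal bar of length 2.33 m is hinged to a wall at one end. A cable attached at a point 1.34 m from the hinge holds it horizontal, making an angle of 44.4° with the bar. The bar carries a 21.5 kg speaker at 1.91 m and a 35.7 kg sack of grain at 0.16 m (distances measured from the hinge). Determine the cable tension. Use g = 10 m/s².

T ≈ 499 N

Sum moments about the hinge (the unknown hinge reaction has zero arm there).
Speaker: 21.5 × 10 = 215 N down at 1.91 m → arm 1.91 m, τ = 215 × 1.91 = 410.6 N·m clockwise.
Sack of grain: 35.7 × 10 = 357 N down at 0.16 m → arm 0.16 m, τ = 357 × 0.16 = 57.12 N·m clockwise.
Total clockwise load moment = 467.7 N·m.
The cable tension T acts at 1.34 m; only its component perpendicular to the bar, T sinθ, produces torque. sin 44.4° = 0.6997.
For rotational equilibrium, T × 1.34 × 0.6997 = 467.7, so T = 467.7 / 0.9376 = 499 N.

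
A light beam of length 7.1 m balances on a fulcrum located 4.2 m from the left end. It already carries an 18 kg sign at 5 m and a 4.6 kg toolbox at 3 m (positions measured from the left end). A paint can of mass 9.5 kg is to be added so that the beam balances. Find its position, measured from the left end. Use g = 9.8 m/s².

x ≈ 3.27 m from the left end

Take moments about the fulcrum (at 4.2 m from the left end).
Sign: 18 × 9.8 = 176.4 N down at 5 m → arm 0.8 m, τ = 176.4 × 0.8 = 141.1 N·m clockwise.
Toolbox: 4.6 × 9.8 = 45.08 N down at 3 m → arm 1.2 m, τ = 45.08 × 1.2 = 54.1 N·m counterclockwise.
Net moment of existing loads = 87 N·m clockwise.
The paint can weighs 9.5 × 9.8 = 93.1 N and must supply an equal counterclockwise moment, so its lever arm about the fulcrum is 87 / 93.1 = 0.934 m.
That puts it at 4.2 − 0.934 = 3.27 m from the left end.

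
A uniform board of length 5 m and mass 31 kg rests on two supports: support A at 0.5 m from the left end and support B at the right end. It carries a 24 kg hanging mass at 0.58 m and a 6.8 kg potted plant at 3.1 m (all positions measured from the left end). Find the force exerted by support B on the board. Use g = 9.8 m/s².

R_B ≈ 178 N

Choose support A as the axis so its reaction then has zero moment arm.
Beam weight: 31 × 9.8 = 303.8 N down at 2.5 m → arm 2 m, τ = 303.8 × 2 = 607.6 N·m clockwise.
Hanging mass: 24 × 9.8 = 235.2 N down at 0.58 m → arm 0.08 m, τ = 235.2 × 0.08 = 18.82 N·m clockwise.
Potted plant: 6.8 × 9.8 = 66.64 N down at 3.1 m → arm 2.6 m, τ = 66.64 × 2.6 = 173.3 N·m clockwise.
Net load moment about support A = 799.7 N·m clockwise.
Reaction R at support B is upward at 5 m, arm 4.5 m → moment R × 4.5 counterclockwise.
Setting net torque to zero: R × 4.5 = 799.7 → R = 178 N.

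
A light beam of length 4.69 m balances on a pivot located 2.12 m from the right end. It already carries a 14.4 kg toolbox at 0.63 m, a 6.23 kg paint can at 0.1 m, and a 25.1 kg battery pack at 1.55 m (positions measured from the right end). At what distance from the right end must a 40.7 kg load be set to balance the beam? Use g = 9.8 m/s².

x ≈ 3.31 m from the right end

Sum moments about the pivot (at 2.12 m from the right end) (the support reaction has zero arm there).
Toolbox: 14.4 × 9.8 = 141.1 N down at 0.63 m → arm 1.49 m, τ = 141.1 × 1.49 = 210.2 N·m clockwise.
Paint can: 6.23 × 9.8 = 61.05 N down at 0.1 m → arm 2.02 m, τ = 61.05 × 2.02 = 123.3 N·m clockwise.
Battery pack: 25.1 × 9.8 = 246 N down at 1.55 m → arm 0.57 m, τ = 246 × 0.57 = 140.2 N·m clockwise.
Net moment of existing loads = 473.7 N·m clockwise.
The load weighs 40.7 × 9.8 = 398.9 N and must supply an equal counterclockwise moment, so its lever arm about the pivot is 473.7 / 398.9 = 1.19 m.
That puts it at 2.12 + 1.19 = 3.31 m from the right end.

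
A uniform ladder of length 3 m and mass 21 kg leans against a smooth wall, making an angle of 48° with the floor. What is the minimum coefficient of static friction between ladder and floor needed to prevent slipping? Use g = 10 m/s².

μ_min ≈ 0.45

About the foot of the ladder:
Ladder weight 21×10 = 210 N acts at 1.5 m along the ladder; its horizontal arm is 1.5·cos48° = 1.004 m → τ = 210.8 N·m clockwise.
Wall normal N acts horizontally at the top; its moment arm is the height L sinθ = 3·sin48° = 2.229 m, counterclockwise.
Balancing moments: N × 2.229 = 210.8, giving N = 94.57 N.
ΣFx = 0 ⇒ f = N_wall = 94.57 N. ΣFy = 0 ⇒ N_floor = 210 N.
μ_min = f / N_floor = 94.57 / 210 = 0.45.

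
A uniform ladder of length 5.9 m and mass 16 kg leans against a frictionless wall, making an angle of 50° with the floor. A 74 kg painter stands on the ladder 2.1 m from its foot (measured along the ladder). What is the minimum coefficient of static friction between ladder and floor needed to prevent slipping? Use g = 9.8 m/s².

μ_min ≈ 0.32

Take moments about the foot of the ladder.
Ladder weight 16×9.8 = 156.8 N acts at 2.95 m along the ladder; its horizontal arm is 2.95·cos50° = 1.896 m → τ = 297.3 N·m clockwise.
Painter: 74×9.8 = 725.2 N at 2.1 m → arm 1.35 m → τ = 979 N·m clockwise.
Wall normal N acts horizontally at the top; its moment arm is the height L sinθ = 5.9·sin50° = 4.52 m, counterclockwise.
Balancing moments: N × 4.52 = 1276, giving N = 282.3 N.
ΣFx = 0 ⇒ f = N_wall = 282.3 N. ΣFy = 0 ⇒ N_floor = 882 N.
μ_min = f / N_floor = 282.3 / 882 = 0.32.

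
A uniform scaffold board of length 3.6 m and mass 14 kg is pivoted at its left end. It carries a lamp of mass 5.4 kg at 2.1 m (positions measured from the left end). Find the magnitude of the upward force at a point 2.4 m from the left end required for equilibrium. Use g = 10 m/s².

F ≈ 152 N

About the left end:
Beam weight: 14 × 10 = 140 N down at 1.8 m → arm 1.8 m, τ = 140 × 1.8 = 252 N·m clockwise.
Lamp: 5.4 × 10 = 54 N down at 2.1 m → arm 2.1 m, τ = 54 × 2.1 = 113.4 N·m clockwise.
Net moment of the loads = 365.4 N·m clockwise.
The upward force F acts at a point 2.4 m from the left end, arm 2.4 m, giving F × 2.4 counterclockwise.
Setting net torque to zero: F × 2.4 = 365.4 → F = 365.4 / 2.4 = 152 N.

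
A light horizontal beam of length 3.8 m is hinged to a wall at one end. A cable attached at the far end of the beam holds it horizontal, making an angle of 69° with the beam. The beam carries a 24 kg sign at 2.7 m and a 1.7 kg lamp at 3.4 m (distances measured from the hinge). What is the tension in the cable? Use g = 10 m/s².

Sum moments about the hinge (the unknown hinge reaction has zero arm there).
Sign: 24 × 10 = 240 N down at 2.7 m → arm 2.7 m, τ = 240 × 2.7 = 648 N·m clockwise.
Lamp: 1.7 × 10 = 17 N down at 3.4 m → arm 3.4 m, τ = 17 × 3.4 = 57.8 N·m clockwise.
Total clockwise load moment = 705.8 N·m.
The cable tension T acts at 3.8 m; only its component perpendicular to the beam, T sinθ, produces torque. sin 69° = 0.9336.
Στ = 0 ⇒ T × 3.8 × 0.9336 = 705.8 ⇒ T = 705.8 / 3.548 = 199 N.

T ≈ 199 N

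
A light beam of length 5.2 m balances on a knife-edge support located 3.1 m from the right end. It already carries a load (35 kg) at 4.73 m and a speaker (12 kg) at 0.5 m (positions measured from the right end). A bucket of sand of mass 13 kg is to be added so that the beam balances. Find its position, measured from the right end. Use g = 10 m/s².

Take moments about the knife-edge support (at 3.1 m from the right end).
Load: 35 × 10 = 350 N down at 4.73 m → arm 1.63 m, τ = 350 × 1.63 = 570.5 N·m counterclockwise.
Speaker: 12 × 10 = 120 N down at 0.5 m → arm 2.6 m, τ = 120 × 2.6 = 312 N·m clockwise.
Net moment of existing loads = 258.5 N·m counterclockwise.
The bucket of sand weighs 13 × 10 = 130 N and must supply an equal clockwise moment, so its lever arm about the knife-edge support is 258.5 / 130 = 1.99 m.
That puts it at 3.1 − 1.99 = 1.11 m from the right end.

x ≈ 1.11 m from the right end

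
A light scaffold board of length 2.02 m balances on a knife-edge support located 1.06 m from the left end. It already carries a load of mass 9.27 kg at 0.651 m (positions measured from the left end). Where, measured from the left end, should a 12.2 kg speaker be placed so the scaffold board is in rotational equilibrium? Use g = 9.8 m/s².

About the knife-edge support (at 1.06 m from the left end):
Load: 9.27 × 9.8 = 90.85 N down at 0.651 m → arm 0.409 m, τ = 90.85 × 0.409 = 37.16 N·m counterclockwise.
Net moment of existing loads = 37.16 N·m counterclockwise.
The speaker weighs 12.2 × 9.8 = 119.6 N and must supply an equal clockwise moment, so its lever arm about the knife-edge support is 37.16 / 119.6 = 0.311 m.
That puts it at 1.06 + 0.311 = 1.37 m from the left end.

x ≈ 1.37 m from the left end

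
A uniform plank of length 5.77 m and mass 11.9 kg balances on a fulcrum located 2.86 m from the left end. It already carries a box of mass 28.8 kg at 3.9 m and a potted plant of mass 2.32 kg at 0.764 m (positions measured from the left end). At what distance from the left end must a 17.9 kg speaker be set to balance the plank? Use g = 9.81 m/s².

x ≈ 1.44 m from the left end

About the fulcrum (at 2.86 m from the left end):
Beam weight: 11.9 × 9.81 = 116.7 N down at 2.885 m → arm 0.025 m, τ = 116.7 × 0.025 = 2.918 N·m clockwise.
Box: 28.8 × 9.81 = 282.5 N down at 3.9 m → arm 1.04 m, τ = 282.5 × 1.04 = 293.8 N·m clockwise.
Potted plant: 2.32 × 9.81 = 22.76 N down at 0.764 m → arm 2.096 m, τ = 22.76 × 2.096 = 47.7 N·m counterclockwise.
Net moment of existing loads = 249 N·m clockwise.
The speaker weighs 17.9 × 9.81 = 175.6 N and must supply an equal counterclockwise moment, so its lever arm about the fulcrum is 249 / 175.6 = 1.42 m.
That puts it at 2.86 − 1.42 = 1.44 m from the left end.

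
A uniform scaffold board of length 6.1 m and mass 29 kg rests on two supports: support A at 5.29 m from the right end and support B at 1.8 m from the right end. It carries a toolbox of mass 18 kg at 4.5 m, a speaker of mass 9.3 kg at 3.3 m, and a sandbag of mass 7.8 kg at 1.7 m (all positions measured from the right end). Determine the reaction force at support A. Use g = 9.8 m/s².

R_A ≈ 275 N

Sum moments about support B (its reaction then has zero moment arm).
Beam weight: 29 × 9.8 = 284.2 N down at 3.05 m → arm 1.25 m, τ = 284.2 × 1.25 = 355.2 N·m counterclockwise.
Toolbox: 18 × 9.8 = 176.4 N down at 4.5 m → arm 2.7 m, τ = 176.4 × 2.7 = 476.3 N·m counterclockwise.
Speaker: 9.3 × 9.8 = 91.14 N down at 3.3 m → arm 1.5 m, τ = 91.14 × 1.5 = 136.7 N·m counterclockwise.
Sandbag: 7.8 × 9.8 = 76.44 N down at 1.7 m → arm 0.1 m, τ = 76.44 × 0.1 = 7.644 N·m clockwise.
Net load moment about support B = 960.6 N·m counterclockwise.
Reaction R at support A is upward at 5.29 m, arm 3.49 m → moment R × 3.49 clockwise.
Setting net torque to zero: R × 3.49 = 960.6 → R = 275 N.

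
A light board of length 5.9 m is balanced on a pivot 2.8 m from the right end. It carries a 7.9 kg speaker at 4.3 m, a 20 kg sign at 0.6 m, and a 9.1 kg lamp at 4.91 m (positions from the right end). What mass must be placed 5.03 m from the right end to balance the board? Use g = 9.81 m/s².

m ≈ 5.81 kg

Taking torques about the pivot (at 2.8 m from the right end):
Speaker: 7.9 × 9.81 = 77.5 N down at 4.3 m → arm 1.5 m, τ = 77.5 × 1.5 = 116.2 N·m counterclockwise.
Sign: 20 × 9.81 = 196.2 N down at 0.6 m → arm 2.2 m, τ = 196.2 × 2.2 = 431.6 N·m clockwise.
Lamp: 9.1 × 9.81 = 89.27 N down at 4.91 m → arm 2.11 m, τ = 89.27 × 2.11 = 188.4 N·m counterclockwise.
Net moment of known loads = 127 N·m clockwise.
An unknown mass m at 5.03 m has arm 2.23 m; its moment is m·g·2.23 counterclockwise.
Setting net torque to zero: m × 9.81 × 2.23 = 127 → m = 127 / (9.81 × 2.23) = 5.81 kg.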